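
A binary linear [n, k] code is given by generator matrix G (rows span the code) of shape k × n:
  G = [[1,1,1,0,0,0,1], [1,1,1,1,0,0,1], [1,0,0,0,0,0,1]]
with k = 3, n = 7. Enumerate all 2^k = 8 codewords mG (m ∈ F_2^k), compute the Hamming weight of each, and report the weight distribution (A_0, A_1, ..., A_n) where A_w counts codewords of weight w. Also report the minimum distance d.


Weight distribution: A_0 = 1, A_1 = 1, A_2 = 2, A_3 = 2, A_4 = 1, A_5 = 1. Minimum distance d = 1.

Enumerate all 2^3 = 8 messages m ∈ F_2^3.
For each, compute codeword c = mG in F_2^7, then tally its weight.
  m = 000 → c = 0000000, weight = 0.
  m = 100 → c = 1110001, weight = 4.
  m = 010 → c = 1111001, weight = 5.
  m = 110 → c = 0001000, weight = 1.
  m = 001 → c = 1000001, weight = 2.
  m = 101 → c = 0110000, weight = 2.
  m = 011 → c = 0111000, weight = 3.
  m = 111 → c = 1001001, weight = 3.
Tally weights:
  weight 0: 1 codewords.
  weight 1: 1 codewords.
  weight 2: 2 codewords.
  weight 3: 2 codewords.
  weight 4: 1 codewords.
  weight 5: 1 codewords.
Minimum distance d = smallest w > 0 with A_w > 0 = 1.
Sanity: Σ A_w = 8 = 2^3 = 8 ✓.


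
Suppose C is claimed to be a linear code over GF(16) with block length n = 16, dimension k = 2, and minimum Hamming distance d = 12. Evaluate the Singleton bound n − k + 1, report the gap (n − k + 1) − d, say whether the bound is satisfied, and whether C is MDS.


Singleton RHS = n − k + 1 = 15, slack = 3, bound satisfied, not MDS.

Singleton bound: d ≤ n − k + 1.
Here n = 16, k = 2, so n − k + 1 = 15.
Given d = 12, check d ≤ 15: YES.
Slack = (n − k + 1) − d = 3.
The code is NOT MDS (slack = 3 > 0).
Description: the claimed parameters are [16, 2, 12]_16; such a code would be non-MDS.


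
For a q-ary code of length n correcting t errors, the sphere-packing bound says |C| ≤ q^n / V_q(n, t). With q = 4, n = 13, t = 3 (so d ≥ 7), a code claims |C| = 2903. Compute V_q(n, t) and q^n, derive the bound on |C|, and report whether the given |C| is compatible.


V_q(n, t) = 8464, q^n = 67108864, Hamming bound = 7928, |C| = 2903 ≤ bound (satisfied).

Step 1: Compute V_q(n, t) = Σ_{j=0}^3 C(n, j) (q−1)^j.
  j = 0: C(13,0)·(3)^0 = 1·1 = 1.
  j = 1: C(13,1)·(3)^1 = 13·3 = 39.
  j = 2: C(13,2)·(3)^2 = 78·9 = 702.
  j = 3: C(13,3)·(3)^3 = 286·27 = 7722.
  V_q(n, t) = 1 + 39 + 702 + 7722 = 8464.
Step 2: q^n = 4^13 = 67108864.
Step 3: Hamming bound ⌊q^n / V_q(n,t)⌋ = ⌊67108864/8464⌋ = 7928.
Step 4: Compare |C| = 2903 to 7928: satisfied.
The claimed |C| lies below the Hamming bound.


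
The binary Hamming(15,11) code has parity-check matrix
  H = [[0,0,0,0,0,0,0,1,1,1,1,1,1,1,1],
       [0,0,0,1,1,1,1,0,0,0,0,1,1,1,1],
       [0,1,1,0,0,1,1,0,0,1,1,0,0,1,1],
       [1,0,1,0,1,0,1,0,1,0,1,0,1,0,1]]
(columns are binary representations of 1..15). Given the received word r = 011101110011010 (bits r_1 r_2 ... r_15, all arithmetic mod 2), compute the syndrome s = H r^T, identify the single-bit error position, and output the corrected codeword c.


s = (0, 1, 0, 1)^T, error position = 5, corrected codeword c = 011111110011010

Compute s = H r^T mod 2 one row at a time:
  s_1 = 1 + 0 + 0 + 1 + 1 + 0 + 1 + 0 = 4 ≡ 0 (mod 2).
  s_2 = 1 + 0 + 1 + 1 + 1 + 0 + 1 + 0 = 5 ≡ 1 (mod 2).
  s_3 = 1 + 1 + 1 + 1 + 0 + 1 + 1 + 0 = 6 ≡ 0 (mod 2).
  s_4 = 0 + 1 + 0 + 1 + 0 + 1 + 0 + 0 = 3 ≡ 1 (mod 2).
s = (0, 1, 0, 1)^T — this equals column 5 of H (binary 0101), so error is at position 5.
Correct: flip bit 5 of r = 011101110011010 to get c = 011111110011010.


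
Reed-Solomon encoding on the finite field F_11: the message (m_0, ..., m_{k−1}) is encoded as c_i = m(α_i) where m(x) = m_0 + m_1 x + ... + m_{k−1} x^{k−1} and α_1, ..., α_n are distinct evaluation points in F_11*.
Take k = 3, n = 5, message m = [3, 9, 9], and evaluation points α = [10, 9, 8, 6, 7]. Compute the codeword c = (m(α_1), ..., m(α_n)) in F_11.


c = [3, 10, 2, 7, 1]

Message polynomial: m(x) = 3 + 9·x + 9·x^2 (mod 11).
For each evaluation point α_i, compute m(α_i) mod 11:
  α_1 = 10: Horner steps 9 → 0 → 3, so m(10) = 3.
  α_2 = 9: Horner steps 9 → 2 → 10, so m(9) = 10.
  α_3 = 8: Horner steps 9 → 4 → 2, so m(8) = 2.
  α_4 = 6: Horner steps 9 → 8 → 7, so m(6) = 7.
  α_5 = 7: Horner steps 9 → 6 → 1, so m(7) = 1.
Codeword c = [3, 10, 2, 7, 1] ∈ F_11^5.


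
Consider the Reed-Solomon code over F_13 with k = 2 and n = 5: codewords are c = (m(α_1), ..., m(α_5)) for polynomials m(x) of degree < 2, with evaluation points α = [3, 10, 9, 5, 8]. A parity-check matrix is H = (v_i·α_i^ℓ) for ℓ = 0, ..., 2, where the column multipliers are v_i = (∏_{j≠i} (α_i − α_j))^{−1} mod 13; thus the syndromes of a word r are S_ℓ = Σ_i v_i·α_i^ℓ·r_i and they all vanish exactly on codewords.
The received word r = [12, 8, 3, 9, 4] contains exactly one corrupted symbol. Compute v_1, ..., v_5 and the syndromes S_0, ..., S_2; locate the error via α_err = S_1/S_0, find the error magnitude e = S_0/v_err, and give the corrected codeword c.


S = (8, 12, 5), error at position 5, error magnitude e = 6, c = [12, 8, 3, 9, 11].

Step 1: column multipliers v_i = (∏_{j≠i}(α_i − α_j))^{−1} mod 13.
  i = 1 (α = 3): (3−10)(3−9)(3−5)(3−8) = (−7)·(−6)·(−2)·(−5) = 420 ≡ 4, so v_1 = 4^{−1} = 10 (mod 13).
  i = 2 (α = 10): (10−3)(10−9)(10−5)(10−8) = 7·1·5·2 = 70 ≡ 5, so v_2 = 5^{−1} = 8 (mod 13).
  i = 3 (α = 9): (9−3)(9−10)(9−5)(9−8) = 6·(−1)·4·1 = −24 ≡ 2, so v_3 = 2^{−1} = 7 (mod 13).
  i = 4 (α = 5): (5−3)(5−10)(5−9)(5−8) = 2·(−5)·(−4)·(−3) = −120 ≡ 10, so v_4 = 10^{−1} = 4 (mod 13).
  i = 5 (α = 8): (8−3)(8−10)(8−9)(8−5) = 5·(−2)·(−1)·3 = 30 ≡ 4, so v_5 = 4^{−1} = 10 (mod 13).
  v = [10, 8, 7, 4, 10].
Step 2: syndromes of r = [12, 8, 3, 9, 4] (all sums mod 13).
  S_0 = Σ v_i r_i = 10·12 + 8·8 + 7·3 + 4·9 + 10·4 = 281 ≡ 8.
  S_1 = Σ v_i α_i r_i = 10·3·12 + 8·10·8 + 7·9·3 + 4·5·9 + 10·8·4 = 1689 ≡ 12.
  α_i^2 mod 13 = [9, 9, 3, 12, 12].
  S_2 = Σ v_i α_i^2 r_i = 10·9·12 + 8·9·8 + 7·3·3 + 4·12·9 + 10·12·4 = 2631 ≡ 5.
  S = (8, 12, 5) ≠ 0, so r is not a codeword (an error is present).
Step 3: locate the error. For a single error e at position i, S_ℓ = v_i·e·α_i^ℓ, so α_err = S_1/S_0.
  S_0^{−1} = 8^{−1} = 5 (mod 13), so α_err = 12·5 = 60 ≡ 8 = α_5. Error position i = 5.
  Consistency check: S_2/S_1 = 5·12 = 60 ≡ 8 = α_err ✓ (single-error assumption holds).
Step 4: error magnitude e = S_0/v_5 = S_0·∏_{j≠5}(α_5 − α_j) = 8·4 = 32 ≡ 6 (mod 13).
Step 5: correct position 5: c_5 = r_5 − e = 4 − 6 ≡ 11 (mod 13). Hence c = [12, 8, 3, 9, 11].
  Check: interpolating c through the α_i gives m(x) = 10 + 5·x (degree < 2) with m(α_i) = c_i for every i, so c is indeed a codeword.


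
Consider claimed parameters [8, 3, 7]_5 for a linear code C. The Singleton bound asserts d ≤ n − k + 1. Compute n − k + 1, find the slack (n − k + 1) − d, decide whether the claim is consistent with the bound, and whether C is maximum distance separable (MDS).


Singleton RHS = n − k + 1 = 6, slack = -1, bound violated (no such code; not MDS).

Singleton bound: d ≤ n − k + 1.
Here n = 8, k = 3, so n − k + 1 = 6.
Given d = 7, check d ≤ 6: NO.
Slack = (n − k + 1) − d = -1.
The slack is negative: d = 7 exceeds n − k + 1 = 6 by 1, so the Singleton bound is violated and no linear [8, 3, 7]_5 code can exist. In particular it is not MDS (MDS requires d = n − k + 1 exactly).
Description: the claimed parameters are [8, 3, 7]_5; such a code would be impossible (violates the Singleton bound).


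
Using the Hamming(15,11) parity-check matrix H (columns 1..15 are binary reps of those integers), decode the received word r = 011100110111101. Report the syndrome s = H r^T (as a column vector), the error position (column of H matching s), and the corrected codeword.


s = (0, 1, 0, 1)^T, error position = 5, corrected codeword c = 011110110111101

Compute s = H r^T mod 2 one row at a time:
  s_1 = 1 + 0 + 1 + 1 + 1 + 1 + 0 + 1 = 6 ≡ 0 (mod 2).
  s_2 = 1 + 0 + 0 + 1 + 1 + 1 + 0 + 1 = 5 ≡ 1 (mod 2).
  s_3 = 1 + 1 + 0 + 1 + 1 + 1 + 0 + 1 = 6 ≡ 0 (mod 2).
  s_4 = 0 + 1 + 0 + 1 + 0 + 1 + 1 + 1 = 5 ≡ 1 (mod 2).
s = (0, 1, 0, 1)^T — this equals column 5 of H (binary 0101), so error is at position 5.
Correct: flip bit 5 of r = 011100110111101 to get c = 011110110111101.


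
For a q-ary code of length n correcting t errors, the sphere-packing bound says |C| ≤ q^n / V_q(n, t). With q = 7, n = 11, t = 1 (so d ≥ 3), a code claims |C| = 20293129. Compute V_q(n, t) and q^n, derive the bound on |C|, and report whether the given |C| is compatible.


V_q(n, t) = 67, q^n = 1977326743, Hamming bound = 29512339, |C| = 20293129 ≤ bound (satisfied).

Step 1: Compute V_q(n, t) = Σ_{j=0}^1 C(n, j) (q−1)^j.
  j = 0: C(11,0)·(6)^0 = 1·1 = 1.
  j = 1: C(11,1)·(6)^1 = 11·6 = 66.
  V_q(n, t) = 1 + 66 = 67.
Step 2: q^n = 7^11 = 1977326743.
Step 3: Hamming bound ⌊q^n / V_q(n,t)⌋ = ⌊1977326743/67⌋ = 29512339.
Step 4: Compare |C| = 20293129 to 29512339: satisfied.
The claimed |C| lies below the Hamming bound.


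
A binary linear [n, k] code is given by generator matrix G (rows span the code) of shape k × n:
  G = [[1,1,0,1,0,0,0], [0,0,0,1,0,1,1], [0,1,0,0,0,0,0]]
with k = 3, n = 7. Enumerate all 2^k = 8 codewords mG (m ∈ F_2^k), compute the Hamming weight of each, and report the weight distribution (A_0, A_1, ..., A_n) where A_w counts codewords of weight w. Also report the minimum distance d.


Weight distribution: A_0 = 1, A_1 = 1, A_2 = 1, A_3 = 3, A_4 = 2. Minimum distance d = 1.

Enumerate all 2^3 = 8 messages m ∈ F_2^3.
For each, compute codeword c = mG in F_2^7, then tally its weight.
  m = 000 → c = 0000000, weight = 0.
  m = 100 → c = 1101000, weight = 3.
  m = 010 → c = 0001011, weight = 3.
  m = 110 → c = 1100011, weight = 4.
  m = 001 → c = 0100000, weight = 1.
  m = 101 → c = 1001000, weight = 2.
  m = 011 → c = 0101011, weight = 4.
  m = 111 → c = 1000011, weight = 3.
Tally weights:
  weight 0: 1 codewords.
  weight 1: 1 codewords.
  weight 2: 1 codewords.
  weight 3: 3 codewords.
  weight 4: 2 codewords.
Minimum distance d = smallest w > 0 with A_w > 0 = 1.
Sanity: Σ A_w = 8 = 2^3 = 8 ✓.


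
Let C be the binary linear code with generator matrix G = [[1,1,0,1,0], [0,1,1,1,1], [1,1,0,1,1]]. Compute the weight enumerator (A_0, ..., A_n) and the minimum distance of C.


Weight distribution: A_0 = 1, A_1 = 1, A_2 = 1, A_3 = 3, A_4 = 2. Minimum distance d = 1.

Enumerate all 2^3 = 8 messages m ∈ F_2^3.
For each, compute codeword c = mG in F_2^5, then tally its weight.
  m = 000 → c = 00000, weight = 0.
  m = 100 → c = 11010, weight = 3.
  m = 010 → c = 01111, weight = 4.
  m = 110 → c = 10101, weight = 3.
  m = 001 → c = 11011, weight = 4.
  m = 101 → c = 00001, weight = 1.
  m = 011 → c = 10100, weight = 2.
  m = 111 → c = 01110, weight = 3.
Tally weights:
  weight 0: 1 codewords.
  weight 1: 1 codewords.
  weight 2: 1 codewords.
  weight 3: 3 codewords.
  weight 4: 2 codewords.
Minimum distance d = smallest w > 0 with A_w > 0 = 1.
Sanity: Σ A_w = 8 = 2^3 = 8 ✓.


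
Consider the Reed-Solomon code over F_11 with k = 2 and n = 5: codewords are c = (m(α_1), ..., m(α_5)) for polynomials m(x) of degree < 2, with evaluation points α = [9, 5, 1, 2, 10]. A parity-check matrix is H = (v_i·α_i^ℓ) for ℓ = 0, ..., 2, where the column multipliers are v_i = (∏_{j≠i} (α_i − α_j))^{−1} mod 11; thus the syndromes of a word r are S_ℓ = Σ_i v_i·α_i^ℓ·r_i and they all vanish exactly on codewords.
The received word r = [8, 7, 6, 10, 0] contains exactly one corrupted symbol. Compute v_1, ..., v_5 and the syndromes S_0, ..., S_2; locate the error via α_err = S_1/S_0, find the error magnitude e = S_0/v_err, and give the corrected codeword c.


S = (7, 3, 6), error at position 4, error magnitude e = 1, c = [8, 7, 6, 9, 0].

Step 1: column multipliers v_i = (∏_{j≠i}(α_i − α_j))^{−1} mod 11.
  i = 1 (α = 9): (9−5)(9−1)(9−2)(9−10) = 4·8·7·(−1) = −224 ≡ 7, so v_1 = 7^{−1} = 8 (mod 11).
  i = 2 (α = 5): (5−9)(5−1)(5−2)(5−10) = (−4)·4·3·(−5) = 240 ≡ 9, so v_2 = 9^{−1} = 5 (mod 11).
  i = 3 (α = 1): (1−9)(1−5)(1−2)(1−10) = (−8)·(−4)·(−1)·(−9) = 288 ≡ 2, so v_3 = 2^{−1} = 6 (mod 11).
  i = 4 (α = 2): (2−9)(2−5)(2−1)(2−10) = (−7)·(−3)·1·(−8) = −168 ≡ 8, so v_4 = 8^{−1} = 7 (mod 11).
  i = 5 (α = 10): (10−9)(10−5)(10−1)(10−2) = 1·5·9·8 = 360 ≡ 8, so v_5 = 8^{−1} = 7 (mod 11).
  v = [8, 5, 6, 7, 7].
Step 2: syndromes of r = [8, 7, 6, 10, 0] (all sums mod 11).
  S_0 = Σ v_i r_i = 8·8 + 5·7 + 6·6 + 7·10 + 7·0 = 205 ≡ 7.
  S_1 = Σ v_i α_i r_i = 8·9·8 + 5·5·7 + 6·1·6 + 7·2·10 + 7·10·0 = 927 ≡ 3.
  α_i^2 mod 11 = [4, 3, 1, 4, 1].
  S_2 = Σ v_i α_i^2 r_i = 8·4·8 + 5·3·7 + 6·1·6 + 7·4·10 + 7·1·0 = 677 ≡ 6.
  S = (7, 3, 6) ≠ 0, so r is not a codeword (an error is present).
Step 3: locate the error. For a single error e at position i, S_ℓ = v_i·e·α_i^ℓ, so α_err = S_1/S_0.
  S_0^{−1} = 7^{−1} = 8 (mod 11), so α_err = 3·8 = 24 ≡ 2 = α_4. Error position i = 4.
  Consistency check: S_2/S_1 = 6·4 = 24 ≡ 2 = α_err ✓ (single-error assumption holds).
Step 4: error magnitude e = S_0/v_4 = S_0·∏_{j≠4}(α_4 − α_j) = 7·8 = 56 ≡ 1 (mod 11).
Step 5: correct position 4: c_4 = r_4 − e = 10 − 1 ≡ 9 (mod 11). Hence c = [8, 7, 6, 9, 0].
  Check: interpolating c through the α_i gives m(x) = 3 + 3·x (degree < 2) with m(α_i) = c_i for every i, so c is indeed a codeword.


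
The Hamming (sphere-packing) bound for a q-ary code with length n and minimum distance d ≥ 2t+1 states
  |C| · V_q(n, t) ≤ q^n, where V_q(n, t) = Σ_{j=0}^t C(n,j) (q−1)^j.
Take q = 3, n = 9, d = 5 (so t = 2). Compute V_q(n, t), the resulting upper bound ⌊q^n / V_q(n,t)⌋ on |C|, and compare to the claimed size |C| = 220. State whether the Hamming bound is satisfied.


V_q(n, t) = 163, q^n = 19683, Hamming bound = 120, |C| = 220 > bound (violated).

Step 1: Compute V_q(n, t) = Σ_{j=0}^2 C(n, j) (q−1)^j.
  j = 0: C(9,0)·(2)^0 = 1·1 = 1.
  j = 1: C(9,1)·(2)^1 = 9·2 = 18.
  j = 2: C(9,2)·(2)^2 = 36·4 = 144.
  V_q(n, t) = 1 + 18 + 144 = 163.
Step 2: q^n = 3^9 = 19683.
Step 3: Hamming bound ⌊q^n / V_q(n,t)⌋ = ⌊19683/163⌋ = 120.
Step 4: Compare |C| = 220 to 120: violated.
The claimed |C| lies above the Hamming bound, so no 3-ary code of length 9 with d ≥ 5 can have 220 codewords.


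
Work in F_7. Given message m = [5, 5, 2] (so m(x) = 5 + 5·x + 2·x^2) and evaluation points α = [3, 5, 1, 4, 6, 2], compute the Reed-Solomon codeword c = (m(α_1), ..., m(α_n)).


c = [3, 3, 5, 1, 2, 2]

Message polynomial: m(x) = 5 + 5·x + 2·x^2 (mod 7).
For each evaluation point α_i, compute m(α_i) mod 7:
  α_1 = 3: Horner steps 2 → 4 → 3, so m(3) = 3.
  α_2 = 5: Horner steps 2 → 1 → 3, so m(5) = 3.
  α_3 = 1: Horner steps 2 → 0 → 5, so m(1) = 5.
  α_4 = 4: Horner steps 2 → 6 → 1, so m(4) = 1.
  α_5 = 6: Horner steps 2 → 3 → 2, so m(6) = 2.
  α_6 = 2: Horner steps 2 → 2 → 2, so m(2) = 2.
Codeword c = [3, 3, 5, 1, 2, 2] ∈ F_7^6.


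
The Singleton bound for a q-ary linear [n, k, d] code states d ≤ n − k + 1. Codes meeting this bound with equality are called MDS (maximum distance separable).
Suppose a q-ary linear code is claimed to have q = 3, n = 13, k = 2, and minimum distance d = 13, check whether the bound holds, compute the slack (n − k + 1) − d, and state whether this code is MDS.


Singleton RHS = n − k + 1 = 12, slack = -1, bound violated (no such code; not MDS).

Singleton bound: d ≤ n − k + 1.
Here n = 13, k = 2, so n − k + 1 = 12.
Given d = 13, check d ≤ 12: NO.
Slack = (n − k + 1) − d = -1.
The slack is negative: d = 13 exceeds n − k + 1 = 12 by 1, so the Singleton bound is violated and no linear [13, 2, 13]_3 code can exist. In particular it is not MDS (MDS requires d = n − k + 1 exactly).
Description: the claimed parameters are [13, 2, 13]_3; such a code would be impossible (violates the Singleton bound).


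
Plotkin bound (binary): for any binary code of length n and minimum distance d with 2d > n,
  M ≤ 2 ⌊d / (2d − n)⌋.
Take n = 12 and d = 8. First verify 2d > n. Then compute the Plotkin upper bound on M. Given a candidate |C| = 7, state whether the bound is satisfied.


Plotkin bound M ≤ 4; given |C| = 7 > bound (violated).

Check applicability: 2d = 16, n = 12.
2d − n = 4 > 0, so Plotkin applies.
Compute d/(2d−n) = 8/4 ≈ 2.0000.
⌊d/(2d−n)⌋ = 2.
Plotkin bound: M ≤ 2·2 = 4.
Given |C| = 7, check: VIOLATED.
This |C| is above the Plotkin bound, so no binary code with n = 12, d = 8 and 7 codewords exists.


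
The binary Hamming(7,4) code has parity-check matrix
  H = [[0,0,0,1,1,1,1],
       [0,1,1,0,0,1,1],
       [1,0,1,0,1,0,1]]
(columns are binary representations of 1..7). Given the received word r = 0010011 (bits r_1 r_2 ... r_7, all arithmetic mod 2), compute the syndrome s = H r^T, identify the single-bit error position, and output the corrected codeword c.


s = (0, 1, 0)^T, error position = 2, corrected codeword c = 0110011

Compute s = H r^T mod 2 one row at a time:
  s_1 = 0 + 0 + 1 + 1 = 2 ≡ 0 (mod 2).
  s_2 = 0 + 1 + 1 + 1 = 3 ≡ 1 (mod 2).
  s_3 = 0 + 1 + 0 + 1 = 2 ≡ 0 (mod 2).
s = (0, 1, 0)^T — this equals column 2 of H (binary 010), so error is at position 2.
Correct: flip bit 2 of r = 0010011 to get c = 0110011.


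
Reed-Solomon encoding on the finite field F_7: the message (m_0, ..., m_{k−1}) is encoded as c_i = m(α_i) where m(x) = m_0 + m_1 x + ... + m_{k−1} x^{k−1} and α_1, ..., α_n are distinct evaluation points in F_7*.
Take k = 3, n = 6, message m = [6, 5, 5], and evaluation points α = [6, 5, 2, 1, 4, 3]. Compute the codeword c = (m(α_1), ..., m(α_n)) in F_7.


c = [6, 2, 1, 2, 1, 3]

Message polynomial: m(x) = 6 + 5·x + 5·x^2 (mod 7).
For each evaluation point α_i, compute m(α_i) mod 7:
  α_1 = 6: Horner steps 5 → 0 → 6, so m(6) = 6.
  α_2 = 5: Horner steps 5 → 2 → 2, so m(5) = 2.
  α_3 = 2: Horner steps 5 → 1 → 1, so m(2) = 1.
  α_4 = 1: Horner steps 5 → 3 → 2, so m(1) = 2.
  α_5 = 4: Horner steps 5 → 4 → 1, so m(4) = 1.
  α_6 = 3: Horner steps 5 → 6 → 3, so m(3) = 3.
Codeword c = [6, 2, 1, 2, 1, 3] ∈ F_7^6.


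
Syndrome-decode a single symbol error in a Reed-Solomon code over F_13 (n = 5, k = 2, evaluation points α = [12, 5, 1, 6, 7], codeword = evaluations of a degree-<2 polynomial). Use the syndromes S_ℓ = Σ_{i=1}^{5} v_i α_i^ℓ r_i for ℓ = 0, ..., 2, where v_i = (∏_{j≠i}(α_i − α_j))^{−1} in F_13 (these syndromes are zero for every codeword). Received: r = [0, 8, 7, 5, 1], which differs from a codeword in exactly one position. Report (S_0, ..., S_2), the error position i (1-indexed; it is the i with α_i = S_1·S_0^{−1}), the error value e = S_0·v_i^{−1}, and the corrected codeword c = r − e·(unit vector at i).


S = (5, 9, 11), error at position 5, error magnitude e = 12, c = [0, 8, 7, 5, 2].

Step 1: column multipliers v_i = (∏_{j≠i}(α_i − α_j))^{−1} mod 13.
  i = 1 (α = 12): (12−5)(12−1)(12−6)(12−7) = 7·11·6·5 = 2310 ≡ 9, so v_1 = 9^{−1} = 3 (mod 13).
  i = 2 (α = 5): (5−12)(5−1)(5−6)(5−7) = (−7)·4·(−1)·(−2) = −56 ≡ 9, so v_2 = 9^{−1} = 3 (mod 13).
  i = 3 (α = 1): (1−12)(1−5)(1−6)(1−7) = (−11)·(−4)·(−5)·(−6) = 1320 ≡ 7, so v_3 = 7^{−1} = 2 (mod 13).
  i = 4 (α = 6): (6−12)(6−5)(6−1)(6−7) = (−6)·1·5·(−1) = 30 ≡ 4, so v_4 = 4^{−1} = 10 (mod 13).
  i = 5 (α = 7): (7−12)(7−5)(7−1)(7−6) = (−5)·2·6·1 = −60 ≡ 5, so v_5 = 5^{−1} = 8 (mod 13).
  v = [3, 3, 2, 10, 8].
Step 2: syndromes of r = [0, 8, 7, 5, 1] (all sums mod 13).
  S_0 = Σ v_i r_i = 3·0 + 3·8 + 2·7 + 10·5 + 8·1 = 96 ≡ 5.
  S_1 = Σ v_i α_i r_i = 3·12·0 + 3·5·8 + 2·1·7 + 10·6·5 + 8·7·1 = 490 ≡ 9.
  α_i^2 mod 13 = [1, 12, 1, 10, 10].
  S_2 = Σ v_i α_i^2 r_i = 3·1·0 + 3·12·8 + 2·1·7 + 10·10·5 + 8·10·1 = 882 ≡ 11.
  S = (5, 9, 11) ≠ 0, so r is not a codeword (an error is present).
Step 3: locate the error. For a single error e at position i, S_ℓ = v_i·e·α_i^ℓ, so α_err = S_1/S_0.
  S_0^{−1} = 5^{−1} = 8 (mod 13), so α_err = 9·8 = 72 ≡ 7 = α_5. Error position i = 5.
  Consistency check: S_2/S_1 = 11·3 = 33 ≡ 7 = α_err ✓ (single-error assumption holds).
Step 4: error magnitude e = S_0/v_5 = S_0·∏_{j≠5}(α_5 − α_j) = 5·5 = 25 ≡ 12 (mod 13).
Step 5: correct position 5: c_5 = r_5 − e = 1 − 12 ≡ 2 (mod 13). Hence c = [0, 8, 7, 5, 2].
  Check: interpolating c through the α_i gives m(x) = 10 + 10·x (degree < 2) with m(α_i) = c_i for every i, so c is indeed a codeword.


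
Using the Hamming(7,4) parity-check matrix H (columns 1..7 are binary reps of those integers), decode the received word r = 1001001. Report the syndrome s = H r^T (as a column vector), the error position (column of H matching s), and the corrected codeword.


s = (0, 1, 0)^T, error position = 2, corrected codeword c = 1101001

Compute s = H r^T mod 2 one row at a time:
  s_1 = 1 + 0 + 0 + 1 = 2 ≡ 0 (mod 2).
  s_2 = 0 + 0 + 0 + 1 = 1 ≡ 1 (mod 2).
  s_3 = 1 + 0 + 0 + 1 = 2 ≡ 0 (mod 2).
s = (0, 1, 0)^T — this equals column 2 of H (binary 010), so error is at position 2.
Correct: flip bit 2 of r = 1001001 to get c = 1101001.


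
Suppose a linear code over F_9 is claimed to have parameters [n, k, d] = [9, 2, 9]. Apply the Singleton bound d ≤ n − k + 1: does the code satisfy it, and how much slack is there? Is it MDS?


Singleton RHS = n − k + 1 = 8, slack = -1, bound violated (no such code; not MDS).

Singleton bound: d ≤ n − k + 1.
Here n = 9, k = 2, so n − k + 1 = 8.
Given d = 9, check d ≤ 8: NO.
Slack = (n − k + 1) − d = -1.
The slack is negative: d = 9 exceeds n − k + 1 = 8 by 1, so the Singleton bound is violated and no linear [9, 2, 9]_9 code can exist. In particular it is not MDS (MDS requires d = n − k + 1 exactly).
Description: the claimed parameters are [9, 2, 9]_9; such a code would be impossible (violates the Singleton bound).


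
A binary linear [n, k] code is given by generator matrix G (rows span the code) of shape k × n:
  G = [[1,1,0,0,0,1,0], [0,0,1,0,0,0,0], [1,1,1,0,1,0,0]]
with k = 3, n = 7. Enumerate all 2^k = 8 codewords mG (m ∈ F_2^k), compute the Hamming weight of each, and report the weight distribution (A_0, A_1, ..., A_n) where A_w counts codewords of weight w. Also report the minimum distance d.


Weight distribution: A_0 = 1, A_1 = 1, A_2 = 1, A_3 = 3, A_4 = 2. Minimum distance d = 1.

Enumerate all 2^3 = 8 messages m ∈ F_2^3.
For each, compute codeword c = mG in F_2^7, then tally its weight.
  m = 000 → c = 0000000, weight = 0.
  m = 100 → c = 1100010, weight = 3.
  m = 010 → c = 0010000, weight = 1.
  m = 110 → c = 1110010, weight = 4.
  m = 001 → c = 1110100, weight = 4.
  m = 101 → c = 0010110, weight = 3.
  m = 011 → c = 1100100, weight = 3.
  m = 111 → c = 0000110, weight = 2.
Tally weights:
  weight 0: 1 codewords.
  weight 1: 1 codewords.
  weight 2: 1 codewords.
  weight 3: 3 codewords.
  weight 4: 2 codewords.
Minimum distance d = smallest w > 0 with A_w > 0 = 1.
Sanity: Σ A_w = 8 = 2^3 = 8 ✓.


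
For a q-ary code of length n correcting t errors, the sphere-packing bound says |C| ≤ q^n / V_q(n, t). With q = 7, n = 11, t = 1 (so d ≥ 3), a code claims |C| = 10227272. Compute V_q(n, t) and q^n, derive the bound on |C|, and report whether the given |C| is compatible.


V_q(n, t) = 67, q^n = 1977326743, Hamming bound = 29512339, |C| = 10227272 ≤ bound (satisfied).

Step 1: Compute V_q(n, t) = Σ_{j=0}^1 C(n, j) (q−1)^j.
  j = 0: C(11,0)·(6)^0 = 1·1 = 1.
  j = 1: C(11,1)·(6)^1 = 11·6 = 66.
  V_q(n, t) = 1 + 66 = 67.
Step 2: q^n = 7^11 = 1977326743.
Step 3: Hamming bound ⌊q^n / V_q(n,t)⌋ = ⌊1977326743/67⌋ = 29512339.
Step 4: Compare |C| = 10227272 to 29512339: satisfied.
The claimed |C| lies below the Hamming bound.


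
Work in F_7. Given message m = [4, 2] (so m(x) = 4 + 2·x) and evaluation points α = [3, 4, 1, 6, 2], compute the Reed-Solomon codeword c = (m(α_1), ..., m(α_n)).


c = [3, 5, 6, 2, 1]

Message polynomial: m(x) = 4 + 2·x (mod 7).
For each evaluation point α_i, compute m(α_i) mod 7:
  α_1 = 3: Horner steps 2 → 3, so m(3) = 3.
  α_2 = 4: Horner steps 2 → 5, so m(4) = 5.
  α_3 = 1: Horner steps 2 → 6, so m(1) = 6.
  α_4 = 6: Horner steps 2 → 2, so m(6) = 2.
  α_5 = 2: Horner steps 2 → 1, so m(2) = 1.
Codeword c = [3, 5, 6, 2, 1] ∈ F_7^5.


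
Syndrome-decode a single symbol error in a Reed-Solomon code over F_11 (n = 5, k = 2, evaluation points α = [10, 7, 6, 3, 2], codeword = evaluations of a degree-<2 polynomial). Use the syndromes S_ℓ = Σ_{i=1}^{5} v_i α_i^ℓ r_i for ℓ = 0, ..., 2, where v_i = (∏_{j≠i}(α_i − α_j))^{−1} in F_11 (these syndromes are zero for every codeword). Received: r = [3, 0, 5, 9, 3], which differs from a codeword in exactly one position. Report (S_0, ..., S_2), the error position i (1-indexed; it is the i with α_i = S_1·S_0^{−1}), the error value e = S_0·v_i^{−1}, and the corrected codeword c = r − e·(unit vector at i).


S = (7, 4, 7), error at position 1, error magnitude e = 7, c = [7, 0, 5, 9, 3].

Step 1: column multipliers v_i = (∏_{j≠i}(α_i − α_j))^{−1} mod 11.
  i = 1 (α = 10): (10−7)(10−6)(10−3)(10−2) = 3·4·7·8 = 672 ≡ 1, so v_1 = 1^{−1} = 1 (mod 11).
  i = 2 (α = 7): (7−10)(7−6)(7−3)(7−2) = (−3)·1·4·5 = −60 ≡ 6, so v_2 = 6^{−1} = 2 (mod 11).
  i = 3 (α = 6): (6−10)(6−7)(6−3)(6−2) = (−4)·(−1)·3·4 = 48 ≡ 4, so v_3 = 4^{−1} = 3 (mod 11).
  i = 4 (α = 3): (3−10)(3−7)(3−6)(3−2) = (−7)·(−4)·(−3)·1 = −84 ≡ 4, so v_4 = 4^{−1} = 3 (mod 11).
  i = 5 (α = 2): (2−10)(2−7)(2−6)(2−3) = (−8)·(−5)·(−4)·(−1) = 160 ≡ 6, so v_5 = 6^{−1} = 2 (mod 11).
  v = [1, 2, 3, 3, 2].
Step 2: syndromes of r = [3, 0, 5, 9, 3] (all sums mod 11).
  S_0 = Σ v_i r_i = 1·3 + 2·0 + 3·5 + 3·9 + 2·3 = 51 ≡ 7.
  S_1 = Σ v_i α_i r_i = 1·10·3 + 2·7·0 + 3·6·5 + 3·3·9 + 2·2·3 = 213 ≡ 4.
  α_i^2 mod 11 = [1, 5, 3, 9, 4].
  S_2 = Σ v_i α_i^2 r_i = 1·1·3 + 2·5·0 + 3·3·5 + 3·9·9 + 2·4·3 = 315 ≡ 7.
  S = (7, 4, 7) ≠ 0, so r is not a codeword (an error is present).
Step 3: locate the error. For a single error e at position i, S_ℓ = v_i·e·α_i^ℓ, so α_err = S_1/S_0.
  S_0^{−1} = 7^{−1} = 8 (mod 11), so α_err = 4·8 = 32 ≡ 10 = α_1. Error position i = 1.
  Consistency check: S_2/S_1 = 7·3 = 21 ≡ 10 = α_err ✓ (single-error assumption holds).
Step 4: error magnitude e = S_0/v_1 = S_0·∏_{j≠1}(α_1 − α_j) = 7·1 = 7 ≡ 7 (mod 11).
Step 5: correct position 1: c_1 = r_1 − e = 3 − 7 ≡ 7 (mod 11). Hence c = [7, 0, 5, 9, 3].
  Check: interpolating c through the α_i gives m(x) = 2 + 6·x (degree < 2) with m(α_i) = c_i for every i, so c is indeed a codeword.


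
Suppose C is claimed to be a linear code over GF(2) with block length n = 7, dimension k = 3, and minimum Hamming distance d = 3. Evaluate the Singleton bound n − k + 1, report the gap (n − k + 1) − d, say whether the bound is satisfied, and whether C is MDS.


Singleton RHS = n − k + 1 = 5, slack = 2, bound satisfied, not MDS.

Singleton bound: d ≤ n − k + 1.
Here n = 7, k = 3, so n − k + 1 = 5.
Given d = 3, check d ≤ 5: YES.
Slack = (n − k + 1) − d = 2.
The code is NOT MDS (slack = 2 > 0).
Description: the claimed parameters are [7, 3, 3]_2; such a code would be non-MDS.


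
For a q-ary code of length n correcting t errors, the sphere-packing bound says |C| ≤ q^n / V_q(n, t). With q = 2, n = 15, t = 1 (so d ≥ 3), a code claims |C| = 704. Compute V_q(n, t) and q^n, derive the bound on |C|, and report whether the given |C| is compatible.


V_q(n, t) = 16, q^n = 32768, Hamming bound = 2048, |C| = 704 ≤ bound (satisfied).

Step 1: Compute V_q(n, t) = Σ_{j=0}^1 C(n, j) (q−1)^j.
  j = 0: C(15,0)·(1)^0 = 1·1 = 1.
  j = 1: C(15,1)·(1)^1 = 15·1 = 15.
  V_q(n, t) = 1 + 15 = 16.
Step 2: q^n = 2^15 = 32768.
Step 3: Hamming bound ⌊q^n / V_q(n,t)⌋ = ⌊32768/16⌋ = 2048.
Step 4: Compare |C| = 704 to 2048: satisfied.
The claimed |C| lies below the Hamming bound.


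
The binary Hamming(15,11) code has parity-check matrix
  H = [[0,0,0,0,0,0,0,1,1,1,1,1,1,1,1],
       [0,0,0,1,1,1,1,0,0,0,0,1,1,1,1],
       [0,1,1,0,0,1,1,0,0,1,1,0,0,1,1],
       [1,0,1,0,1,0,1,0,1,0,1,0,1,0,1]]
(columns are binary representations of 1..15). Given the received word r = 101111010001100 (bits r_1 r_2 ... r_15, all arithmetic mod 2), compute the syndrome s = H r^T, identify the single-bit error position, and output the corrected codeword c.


s = (1, 1, 0, 0)^T, error position = 12, corrected codeword c = 101111010000100

Compute s = H r^T mod 2 one row at a time:
  s_1 = 1 + 0 + 0 + 0 + 1 + 1 + 0 + 0 = 3 ≡ 1 (mod 2).
  s_2 = 1 + 1 + 1 + 0 + 1 + 1 + 0 + 0 = 5 ≡ 1 (mod 2).
  s_3 = 0 + 1 + 1 + 0 + 0 + 0 + 0 + 0 = 2 ≡ 0 (mod 2).
  s_4 = 1 + 1 + 1 + 0 + 0 + 0 + 1 + 0 = 4 ≡ 0 (mod 2).
s = (1, 1, 0, 0)^T — this equals column 12 of H (binary 1100), so error is at position 12.
Correct: flip bit 12 of r = 101111010001100 to get c = 101111010000100.


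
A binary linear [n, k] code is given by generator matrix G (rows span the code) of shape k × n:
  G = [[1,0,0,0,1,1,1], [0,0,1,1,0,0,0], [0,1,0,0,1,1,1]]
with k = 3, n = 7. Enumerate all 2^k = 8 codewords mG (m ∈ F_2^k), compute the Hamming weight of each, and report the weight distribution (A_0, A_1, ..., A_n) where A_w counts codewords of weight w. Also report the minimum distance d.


Weight distribution: A_0 = 1, A_2 = 2, A_4 = 3, A_6 = 2. Minimum distance d = 2.

Enumerate all 2^3 = 8 messages m ∈ F_2^3.
For each, compute codeword c = mG in F_2^7, then tally its weight.
  m = 000 → c = 0000000, weight = 0.
  m = 100 → c = 1000111, weight = 4.
  m = 010 → c = 0011000, weight = 2.
  m = 110 → c = 1011111, weight = 6.
  m = 001 → c = 0100111, weight = 4.
  m = 101 → c = 1100000, weight = 2.
  m = 011 → c = 0111111, weight = 6.
  m = 111 → c = 1111000, weight = 4.
Tally weights:
  weight 0: 1 codewords.
  weight 2: 2 codewords.
  weight 4: 3 codewords.
  weight 6: 2 codewords.
Minimum distance d = smallest w > 0 with A_w > 0 = 2.
Sanity: Σ A_w = 8 = 2^3 = 8 ✓.


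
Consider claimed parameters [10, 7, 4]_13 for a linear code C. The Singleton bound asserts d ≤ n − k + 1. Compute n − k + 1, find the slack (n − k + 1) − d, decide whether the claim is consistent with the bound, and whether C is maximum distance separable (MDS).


Singleton RHS = n − k + 1 = 4, slack = 0, bound satisfied, MDS.

Singleton bound: d ≤ n − k + 1.
Here n = 10, k = 7, so n − k + 1 = 4.
Given d = 4, check d ≤ 4: YES.
Slack = (n − k + 1) − d = 0.
The code is MDS (slack = 0).
Description: the claimed parameters are [10, 7, 4]_13; such a code would be MDS (meets Singleton bound).


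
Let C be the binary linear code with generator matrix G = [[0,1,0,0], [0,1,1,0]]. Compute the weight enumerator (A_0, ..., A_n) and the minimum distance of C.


Weight distribution: A_0 = 1, A_1 = 2, A_2 = 1. Minimum distance d = 1.

Enumerate all 2^2 = 4 messages m ∈ F_2^2.
For each, compute codeword c = mG in F_2^4, then tally its weight.
  m = 00 → c = 0000, weight = 0.
  m = 10 → c = 0100, weight = 1.
  m = 01 → c = 0110, weight = 2.
  m = 11 → c = 0010, weight = 1.
Tally weights:
  weight 0: 1 codewords.
  weight 1: 2 codewords.
  weight 2: 1 codewords.
Minimum distance d = smallest w > 0 with A_w > 0 = 1.
Sanity: Σ A_w = 4 = 2^2 = 4 ✓.


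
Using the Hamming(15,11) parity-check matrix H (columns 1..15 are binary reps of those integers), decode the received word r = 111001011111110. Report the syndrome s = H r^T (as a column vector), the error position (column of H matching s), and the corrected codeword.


s = (1, 0, 0, 1)^T, error position = 9, corrected codeword c = 111001010111110

Compute s = H r^T mod 2 one row at a time:
  s_1 = 1 + 1 + 1 + 1 + 1 + 1 + 1 + 0 = 7 ≡ 1 (mod 2).
  s_2 = 0 + 0 + 1 + 0 + 1 + 1 + 1 + 0 = 4 ≡ 0 (mod 2).
  s_3 = 1 + 1 + 1 + 0 + 1 + 1 + 1 + 0 = 6 ≡ 0 (mod 2).
  s_4 = 1 + 1 + 0 + 0 + 1 + 1 + 1 + 0 = 5 ≡ 1 (mod 2).
s = (1, 0, 0, 1)^T — this equals column 9 of H (binary 1001), so error is at position 9.
Correct: flip bit 9 of r = 111001011111110 to get c = 111001010111110.


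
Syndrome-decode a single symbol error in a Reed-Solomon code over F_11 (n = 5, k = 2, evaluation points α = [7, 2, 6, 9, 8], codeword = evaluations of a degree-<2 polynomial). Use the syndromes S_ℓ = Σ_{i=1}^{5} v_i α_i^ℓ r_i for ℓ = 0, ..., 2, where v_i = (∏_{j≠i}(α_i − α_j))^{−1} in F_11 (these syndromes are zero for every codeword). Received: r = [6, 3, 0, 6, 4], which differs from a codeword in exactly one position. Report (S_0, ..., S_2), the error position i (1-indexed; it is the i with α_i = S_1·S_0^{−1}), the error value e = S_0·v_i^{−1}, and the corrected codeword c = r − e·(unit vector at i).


S = (7, 5, 2), error at position 1, error magnitude e = 4, c = [2, 3, 0, 6, 4].

Step 1: column multipliers v_i = (∏_{j≠i}(α_i − α_j))^{−1} mod 11.
  i = 1 (α = 7): (7−2)(7−6)(7−9)(7−8) = 5·1·(−2)·(−1) = 10 ≡ 10, so v_1 = 10^{−1} = 10 (mod 11).
  i = 2 (α = 2): (2−7)(2−6)(2−9)(2−8) = (−5)·(−4)·(−7)·(−6) = 840 ≡ 4, so v_2 = 4^{−1} = 3 (mod 11).
  i = 3 (α = 6): (6−7)(6−2)(6−9)(6−8) = (−1)·4·(−3)·(−2) = −24 ≡ 9, so v_3 = 9^{−1} = 5 (mod 11).
  i = 4 (α = 9): (9−7)(9−2)(9−6)(9−8) = 2·7·3·1 = 42 ≡ 9, so v_4 = 9^{−1} = 5 (mod 11).
  i = 5 (α = 8): (8−7)(8−2)(8−6)(8−9) = 1·6·2·(−1) = −12 ≡ 10, so v_5 = 10^{−1} = 10 (mod 11).
  v = [10, 3, 5, 5, 10].
Step 2: syndromes of r = [6, 3, 0, 6, 4] (all sums mod 11).
  S_0 = Σ v_i r_i = 10·6 + 3·3 + 5·0 + 5·6 + 10·4 = 139 ≡ 7.
  S_1 = Σ v_i α_i r_i = 10·7·6 + 3·2·3 + 5·6·0 + 5·9·6 + 10·8·4 = 1028 ≡ 5.
  α_i^2 mod 11 = [5, 4, 3, 4, 9].
  S_2 = Σ v_i α_i^2 r_i = 10·5·6 + 3·4·3 + 5·3·0 + 5·4·6 + 10·9·4 = 816 ≡ 2.
  S = (7, 5, 2) ≠ 0, so r is not a codeword (an error is present).
Step 3: locate the error. For a single error e at position i, S_ℓ = v_i·e·α_i^ℓ, so α_err = S_1/S_0.
  S_0^{−1} = 7^{−1} = 8 (mod 11), so α_err = 5·8 = 40 ≡ 7 = α_1. Error position i = 1.
  Consistency check: S_2/S_1 = 2·9 = 18 ≡ 7 = α_err ✓ (single-error assumption holds).
Step 4: error magnitude e = S_0/v_1 = S_0·∏_{j≠1}(α_1 − α_j) = 7·10 = 70 ≡ 4 (mod 11).
Step 5: correct position 1: c_1 = r_1 − e = 6 − 4 ≡ 2 (mod 11). Hence c = [2, 3, 0, 6, 4].
  Check: interpolating c through the α_i gives m(x) = 10 + 2·x (degree < 2) with m(α_i) = c_i for every i, so c is indeed a codeword.


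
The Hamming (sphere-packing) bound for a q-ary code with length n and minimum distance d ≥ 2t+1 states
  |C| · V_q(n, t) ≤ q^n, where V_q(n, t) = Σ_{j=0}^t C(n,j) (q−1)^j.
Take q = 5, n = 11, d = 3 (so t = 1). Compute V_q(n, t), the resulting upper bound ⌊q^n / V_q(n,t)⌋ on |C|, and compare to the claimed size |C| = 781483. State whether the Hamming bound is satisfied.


V_q(n, t) = 45, q^n = 48828125, Hamming bound = 1085069, |C| = 781483 ≤ bound (satisfied).

Step 1: Compute V_q(n, t) = Σ_{j=0}^1 C(n, j) (q−1)^j.
  j = 0: C(11,0)·(4)^0 = 1·1 = 1.
  j = 1: C(11,1)·(4)^1 = 11·4 = 44.
  V_q(n, t) = 1 + 44 = 45.
Step 2: q^n = 5^11 = 48828125.
Step 3: Hamming bound ⌊q^n / V_q(n,t)⌋ = ⌊48828125/45⌋ = 1085069.
Step 4: Compare |C| = 781483 to 1085069: satisfied.
The claimed |C| lies below the Hamming bound.


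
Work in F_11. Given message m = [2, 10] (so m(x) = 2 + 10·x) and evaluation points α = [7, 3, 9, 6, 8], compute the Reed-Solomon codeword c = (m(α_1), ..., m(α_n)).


c = [6, 10, 4, 7, 5]

Message polynomial: m(x) = 2 + 10·x (mod 11).
For each evaluation point α_i, compute m(α_i) mod 11:
  α_1 = 7: Horner steps 10 → 6, so m(7) = 6.
  α_2 = 3: Horner steps 10 → 10, so m(3) = 10.
  α_3 = 9: Horner steps 10 → 4, so m(9) = 4.
  α_4 = 6: Horner steps 10 → 7, so m(6) = 7.
  α_5 = 8: Horner steps 10 → 5, so m(8) = 5.
Codeword c = [6, 10, 4, 7, 5] ∈ F_11^5.


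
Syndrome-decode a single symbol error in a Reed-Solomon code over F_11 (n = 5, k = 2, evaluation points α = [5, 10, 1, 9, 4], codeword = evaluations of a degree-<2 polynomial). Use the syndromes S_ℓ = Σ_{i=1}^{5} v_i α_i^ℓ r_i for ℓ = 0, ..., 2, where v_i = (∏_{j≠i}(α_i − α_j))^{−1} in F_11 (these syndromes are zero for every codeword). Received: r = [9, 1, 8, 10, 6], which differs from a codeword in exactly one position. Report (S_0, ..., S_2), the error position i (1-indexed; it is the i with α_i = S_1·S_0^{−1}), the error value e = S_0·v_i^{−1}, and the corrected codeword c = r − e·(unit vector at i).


S = (9, 2, 9), error at position 2, error magnitude e = 10, c = [9, 2, 8, 10, 6].

Step 1: column multipliers v_i = (∏_{j≠i}(α_i − α_j))^{−1} mod 11.
  i = 1 (α = 5): (5−10)(5−1)(5−9)(5−4) = (−5)·4·(−4)·1 = 80 ≡ 3, so v_1 = 3^{−1} = 4 (mod 11).
  i = 2 (α = 10): (10−5)(10−1)(10−9)(10−4) = 5·9·1·6 = 270 ≡ 6, so v_2 = 6^{−1} = 2 (mod 11).
  i = 3 (α = 1): (1−5)(1−10)(1−9)(1−4) = (−4)·(−9)·(−8)·(−3) = 864 ≡ 6, so v_3 = 6^{−1} = 2 (mod 11).
  i = 4 (α = 9): (9−5)(9−10)(9−1)(9−4) = 4·(−1)·8·5 = −160 ≡ 5, so v_4 = 5^{−1} = 9 (mod 11).
  i = 5 (α = 4): (4−5)(4−10)(4−1)(4−9) = (−1)·(−6)·3·(−5) = −90 ≡ 9, so v_5 = 9^{−1} = 5 (mod 11).
  v = [4, 2, 2, 9, 5].
Step 2: syndromes of r = [9, 1, 8, 10, 6] (all sums mod 11).
  S_0 = Σ v_i r_i = 4·9 + 2·1 + 2·8 + 9·10 + 5·6 = 174 ≡ 9.
  S_1 = Σ v_i α_i r_i = 4·5·9 + 2·10·1 + 2·1·8 + 9·9·10 + 5·4·6 = 1146 ≡ 2.
  α_i^2 mod 11 = [3, 1, 1, 4, 5].
  S_2 = Σ v_i α_i^2 r_i = 4·3·9 + 2·1·1 + 2·1·8 + 9·4·10 + 5·5·6 = 636 ≡ 9.
  S = (9, 2, 9) ≠ 0, so r is not a codeword (an error is present).
Step 3: locate the error. For a single error e at position i, S_ℓ = v_i·e·α_i^ℓ, so α_err = S_1/S_0.
  S_0^{−1} = 9^{−1} = 5 (mod 11), so α_err = 2·5 = 10 ≡ 10 = α_2. Error position i = 2.
  Consistency check: S_2/S_1 = 9·6 = 54 ≡ 10 = α_err ✓ (single-error assumption holds).
Step 4: error magnitude e = S_0/v_2 = S_0·∏_{j≠2}(α_2 − α_j) = 9·6 = 54 ≡ 10 (mod 11).
Step 5: correct position 2: c_2 = r_2 − e = 1 − 10 ≡ 2 (mod 11). Hence c = [9, 2, 8, 10, 6].
  Check: interpolating c through the α_i gives m(x) = 5 + 3·x (degree < 2) with m(α_i) = c_i for every i, so c is indeed a codeword.


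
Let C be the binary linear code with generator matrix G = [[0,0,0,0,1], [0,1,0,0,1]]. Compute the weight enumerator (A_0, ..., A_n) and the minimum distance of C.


Weight distribution: A_0 = 1, A_1 = 2, A_2 = 1. Minimum distance d = 1.

Enumerate all 2^2 = 4 messages m ∈ F_2^2.
For each, compute codeword c = mG in F_2^5, then tally its weight.
  m = 00 → c = 00000, weight = 0.
  m = 10 → c = 00001, weight = 1.
  m = 01 → c = 01001, weight = 2.
  m = 11 → c = 01000, weight = 1.
Tally weights:
  weight 0: 1 codewords.
  weight 1: 2 codewords.
  weight 2: 1 codewords.
Minimum distance d = smallest w > 0 with A_w > 0 = 1.
Sanity: Σ A_w = 4 = 2^2 = 4 ✓.


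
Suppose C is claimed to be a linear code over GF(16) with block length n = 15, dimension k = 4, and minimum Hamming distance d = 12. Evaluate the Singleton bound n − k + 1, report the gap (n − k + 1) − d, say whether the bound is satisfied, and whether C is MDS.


Singleton RHS = n − k + 1 = 12, slack = 0, bound satisfied, MDS.

Singleton bound: d ≤ n − k + 1.
Here n = 15, k = 4, so n − k + 1 = 12.
Given d = 12, check d ≤ 12: YES.
Slack = (n − k + 1) − d = 0.
The code is MDS (slack = 0).
Description: the claimed parameters are [15, 4, 12]_16; such a code would be MDS (meets Singleton bound).
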